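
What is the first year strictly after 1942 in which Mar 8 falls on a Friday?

From one year to the next, a fixed date's weekday advances by 1, or by 2 when a Feb 29 lies between the two dates.
1942: March 8 is Sunday.
1943: Monday (+1)
1944: Wednesday (+2)
1945: Thursday (+1)
1946: Friday (+1)
Mar 8 falls on a Friday in 1946.

1946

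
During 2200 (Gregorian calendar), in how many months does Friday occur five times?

4

A month of length L has five Fridays iff its first Friday is on day ≤ L−28 (so day 1–3 in a 31-day month, 1–2 in a 30-day month, day 1 in a leap February).
Checking each month of 2200: Jan starts Wed (31d) ✓; Feb starts Sat (28d); Mar starts Sat (31d); Apr starts Tue (30d); May starts Thu (31d) ✓; Jun starts Sun (30d); Jul starts Tue (31d); Aug starts Fri (31d) ✓; Sep starts Mon (30d); Oct starts Wed (31d) ✓; Nov starts Sat (30d); Dec starts Mon (31d).
Five-Friday months: January, May, August, October → 4.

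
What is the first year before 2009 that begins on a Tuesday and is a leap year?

Jan 1 advances by 2 weekdays after a leap year and by 1 after a common year.
2009: Jan 1 is Thursday.
2008: Tuesday (leap)
2008 begins on a Tuesday and is a leap year.

2008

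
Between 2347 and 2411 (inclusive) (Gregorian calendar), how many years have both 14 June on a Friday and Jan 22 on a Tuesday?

6

Check each year's weekday for 14 June and Jan 22:
  2347: Sat/Wed  2348: Mon/Thu  2349: Tue/Sat  2350: Wed/Sun  2351: Thu/Mon  2352: Sat/Tue  2353: Sun/Thu  2354: Mon/Fri  2355: Tue/Sat  2356: Thu/Sun  2357: Fri/Tue ✓  2358: Sat/Wed  2359: Sun/Thu  2360: Tue/Fri  …(37 more)…  2398: Sun/Thu  2399: Mon/Fri  2400: Wed/Sat  2401: Thu/Mon  2402: Fri/Tue ✓  2403: Sat/Wed  2404: Mon/Thu  2405: Tue/Sat  2406: Wed/Sun  2407: Thu/Mon  2408: Sat/Tue  2409: Sun/Thu  2410: Mon/Fri  2411: Tue/Sat
Both conditions hold in: 2357, 2363, 2374, 2385, 2391, 2402 — 6.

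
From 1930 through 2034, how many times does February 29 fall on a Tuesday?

Leap years in 1930–2034: 26 of them.
Feb 29 weekday advances by 5 (mod 7) from one leap year to the next four years later (or differs when a century non-leap intervenes).
Leap-day weekdays: 1932:Mon 1936:Sat 1940:Thu 1944:Tue✓ 1948:Sun 1952:Fri 1956:Wed 1960:Mon 1964:Sat 1968:Thu 1972:Tue✓ 1976:Sun 1980:Fri 1984:Wed 1988:Mon 1992:Sat 1996:Thu 2000:Tue✓ 2004:Sun 2008:Fri 2012:Wed 2016:Mon 2020:Sat 2024:Thu 2028:Tue✓ 2032:Sun
Tuesday: 1944, 1972, 2000, 2028 → 4.

4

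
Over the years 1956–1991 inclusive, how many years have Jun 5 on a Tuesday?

Track Jun 5's weekday year by year (advancing +1, or +2 across a Feb 29):
  1956: Tue ✓  1957: Wed (+1)  1958: Thu (+1)  1959: Fri (+1)  1960: Sun (+2)
  1961: Mon (+1)  1962: Tue (+1) ✓  1963: Wed (+1)  1964: Fri (+2)  1965: Sat (+1)
  1966: Sun (+1)  1967: Mon (+1)  1968: Wed (+2)  1969: Thu (+1)  … (8 more years) …
  1978: Mon (+1)  1979: Tue (+1) ✓  1980: Thu (+2)  1981: Fri (+1)  1982: Sat (+1)
  1983: Sun (+1)  1984: Tue (+2) ✓  1985: Wed (+1)  1986: Thu (+1)  1987: Fri (+1)
  1988: Sun (+2)  1989: Mon (+1)  1990: Tue (+1) ✓  1991: Wed (+1)
Tuesday years: 1956, 1962, 1973, 1979, 1984, 1990 — 6 in total.

6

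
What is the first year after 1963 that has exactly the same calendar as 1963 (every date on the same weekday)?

1974

Two years share a calendar iff Jan 1 falls on the same weekday and both are leap or both are common. 1963: Jan 1 is Tuesday, common year.
1964: Jan 1 Wednesday, leap
1965: Jan 1 Friday, common
1966: Jan 1 Saturday, common
1967: Jan 1 Sunday, common
1968: Jan 1 Monday, leap
1969: Jan 1 Wednesday, common
1970: Jan 1 Thursday, common
1971: Jan 1 Friday, common
1972: Jan 1 Saturday, leap
1973: Jan 1 Monday, common
1974: Jan 1 Tuesday, common
1974 matches on both conditions.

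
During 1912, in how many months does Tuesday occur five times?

A month of length L has five Tuesdays iff its first Tuesday is on day ≤ L−28 (so day 1–3 in a 31-day month, 1–2 in a 30-day month, day 1 in a leap February).
Checking each month of 1912: Jan starts Mon (31d) ✓; Feb starts Thu (29d); Mar starts Fri (31d); Apr starts Mon (30d) ✓; May starts Wed (31d); Jun starts Sat (30d); Jul starts Mon (31d) ✓; Aug starts Thu (31d); Sep starts Sun (30d); Oct starts Tue (31d) ✓; Nov starts Fri (30d); Dec starts Sun (31d) ✓.
Five-Tuesday months: January, April, July, October, December → 5.

5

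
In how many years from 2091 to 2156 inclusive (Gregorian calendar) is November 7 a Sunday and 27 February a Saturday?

8

Check each year's weekday for November 7 and 27 February:
  2091: Wed/Tue  2092: Fri/Wed  2093: Sat/Fri  2094: Sun/Sat ✓  2095: Mon/Sun  2096: Wed/Mon  2097: Thu/Wed  2098: Fri/Thu  2099: Sat/Fri  2100: Sun/Sat ✓  2101: Mon/Sun  2102: Tue/Mon  2103: Wed/Tue  2104: Fri/Wed  …(38 more)…  2143: Thu/Wed  2144: Sat/Thu  2145: Sun/Sat ✓  2146: Mon/Sun  2147: Tue/Mon  2148: Thu/Tue  2149: Fri/Thu  2150: Sat/Fri  2151: Sun/Sat ✓  2152: Tue/Sun  2153: Wed/Tue  2154: Thu/Wed  2155: Fri/Thu  2156: Sun/Fri
Both conditions hold in: 2094, 2100, 2106, 2117, 2123, 2134, 2145, 2151 — 8.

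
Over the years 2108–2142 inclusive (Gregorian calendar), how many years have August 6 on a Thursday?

5

Track August 6's weekday year by year (advancing +1, or +2 across a Feb 29):
  2108: Mon  2109: Tue (+1)  2110: Wed (+1)  2111: Thu (+1) ✓  2112: Sat (+2)
  2113: Sun (+1)  2114: Mon (+1)  2115: Tue (+1)  2116: Thu (+2) ✓  2117: Fri (+1)
  2118: Sat (+1)  2119: Sun (+1)  2120: Tue (+2)  2121: Wed (+1)  … (7 more years) …
  2129: Sat (+1)  2130: Sun (+1)  2131: Mon (+1)  2132: Wed (+2)  2133: Thu (+1) ✓
  2134: Fri (+1)  2135: Sat (+1)  2136: Mon (+2)  2137: Tue (+1)  2138: Wed (+1)
  2139: Thu (+1) ✓  2140: Sat (+2)  2141: Sun (+1)  2142: Mon (+1)
Thursday years: 2111, 2116, 2122, 2133, 2139 — 5 in total.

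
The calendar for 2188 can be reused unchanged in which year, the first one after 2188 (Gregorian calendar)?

Two years share a calendar iff Jan 1 falls on the same weekday and both are leap or both are common. 2188: Jan 1 is Tuesday, leap year.
2189: Jan 1 Thursday, common
2190: Jan 1 Friday, common
2191: Jan 1 Saturday, common
2192: Jan 1 Sunday, leap
2193: Jan 1 Tuesday, common
2194: Jan 1 Wednesday, common
2195: Jan 1 Thursday, common
2196: Jan 1 Friday, leap
2197: Jan 1 Sunday, common
2198: Jan 1 Monday, common
2199: Jan 1 Tuesday, common
2200: Jan 1 Wednesday, common
2201: Jan 1 Thursday, common
2202: Jan 1 Friday, common
2203: Jan 1 Saturday, common
2204: Jan 1 Sunday, leap
2205: Jan 1 Tuesday, common
2206: Jan 1 Wednesday, common
2207: Jan 1 Thursday, common
2208: Jan 1 Friday, leap
2209: Jan 1 Sunday, common
2210: Jan 1 Monday, common
2211: Jan 1 Tuesday, common
2212: Jan 1 Wednesday, leap
2213: Jan 1 Friday, common
2214: Jan 1 Saturday, common
2215: Jan 1 Sunday, common
2216: Jan 1 Monday, leap
2217: Jan 1 Wednesday, common
2218: Jan 1 Thursday, common
2219: Jan 1 Friday, common
2220: Jan 1 Saturday, leap
2221: Jan 1 Monday, common
2222: Jan 1 Tuesday, common
2223: Jan 1 Wednesday, common
2224: Jan 1 Thursday, leap
2225: Jan 1 Saturday, common
2226: Jan 1 Sunday, common
2227: Jan 1 Monday, common
2228: Jan 1 Tuesday, leap
2228 matches on both conditions.

2228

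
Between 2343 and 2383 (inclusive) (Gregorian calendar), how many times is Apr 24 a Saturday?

7

Track Apr 24's weekday year by year (advancing +1, or +2 across a Feb 29):
  2343: Sat ✓  2344: Mon (+2)  2345: Tue (+1)  2346: Wed (+1)  2347: Thu (+1)
  2348: Sat (+2) ✓  2349: Sun (+1)  2350: Mon (+1)  2351: Tue (+1)  2352: Thu (+2)
  2353: Fri (+1)  2354: Sat (+1) ✓  2355: Sun (+1)  2356: Tue (+2)  … (13 more years) …
  2370: Fri (+1)  2371: Sat (+1) ✓  2372: Mon (+2)  2373: Tue (+1)  2374: Wed (+1)
  2375: Thu (+1)  2376: Sat (+2) ✓  2377: Sun (+1)  2378: Mon (+1)  2379: Tue (+1)
  2380: Thu (+2)  2381: Fri (+1)  2382: Sat (+1) ✓  2383: Sun (+1)
Saturday years: 2343, 2348, 2354, 2365, 2371, 2376, 2382 — 7 in total.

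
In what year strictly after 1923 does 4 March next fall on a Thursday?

1926

From one year to the next, a fixed date's weekday advances by 1, or by 2 when a Feb 29 lies between the two dates.
1923: March 4 is Sunday.
1924: Tuesday (+2)
1925: Wednesday (+1)
1926: Thursday (+1)
4 March falls on a Thursday in 1926.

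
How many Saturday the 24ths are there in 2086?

Check the 24th of each month of 2086: Jan 24: Thu, Feb 24: Sun, Mar 24: Sun, Apr 24: Wed, May 24: Fri, Jun 24: Mon, Jul 24: Wed, Aug 24: Sat, Sep 24: Tue, Oct 24: Thu, Nov 24: Sun, Dec 24: Tue.
Saturday occurs in August — 1 month.

1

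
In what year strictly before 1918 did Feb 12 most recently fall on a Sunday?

1911

From one year to the next, a fixed date's weekday advances by 1, or by 2 when a Feb 29 lies between the two dates.
1918: February 12 is Tuesday.
1917: Monday (−1)
1916: Saturday (−2)
1915: Friday (−1)
1914: Thursday (−1)
1913: Wednesday (−1)
1912: Monday (−2)
1911: Sunday (−1)
Feb 12 falls on a Sunday in 1911.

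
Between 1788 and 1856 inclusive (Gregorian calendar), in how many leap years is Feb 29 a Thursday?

2

Leap years in 1788–1856: 17 of them.
Feb 29 weekday advances by 5 (mod 7) from one leap year to the next four years later (or differs when a century non-leap intervenes).
Leap-day weekdays: 1788:Fri 1792:Wed 1796:Mon 1804:Wed 1808:Mon 1812:Sat 1816:Thu✓ 1820:Tue 1824:Sun 1828:Fri 1832:Wed 1836:Mon 1840:Sat 1844:Thu✓ 1848:Tue 1852:Sun 1856:Fri
Thursday: 1816, 1844 → 2.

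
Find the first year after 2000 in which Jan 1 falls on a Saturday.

2005

Jan 1 advances by 2 weekdays after a leap year and by 1 after a common year.
2000: Jan 1 is Saturday (leap).
2001: Monday
2002: Tuesday
2003: Wednesday
2004: Thursday (leap)
2005: Saturday
2005 begins on a Saturday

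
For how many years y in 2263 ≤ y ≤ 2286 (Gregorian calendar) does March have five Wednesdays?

11

March has 31 days; it has five Wednesdays when Wednesday falls among the first (month-length − 28) days — i.e. when March 1 is one of Wednesday/Tuesday/Monday.
March 1 by year: 2263:Sun 2264:Tue✓ 2265:Wed✓ 2266:Thu 2267:Fri 2268:Sun 2269:Mon✓ 2270:Tue✓ 2271:Wed✓ 2272:Fri 2273:Sat 2274:Sun 2275:Mon✓ 2276:Wed✓ 2277:Thu 2278:Fri 2279:Sat 2280:Mon✓ 2281:Tue✓ 2282:Wed✓ 2283:Thu 2284:Sat 2285:Sun 2286:Mon✓
Years with five Wednesdays: 2264, 2265, 2269, 2270, 2271, 2275, 2276, 2280, 2281, 2282, 2286 → 11.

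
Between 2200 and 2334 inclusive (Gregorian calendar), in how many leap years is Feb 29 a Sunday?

Leap years in 2200–2334: 32 of them.
Feb 29 weekday advances by 5 (mod 7) from one leap year to the next four years later (or differs when a century non-leap intervenes).
Leap-day weekdays: 2204:Wed 2208:Mon 2212:Sat 2216:Thu 2220:Tue 2224:Sun✓ 2228:Fri 2232:Wed 2236:Mon 2240:Sat 2244:Thu 2248:Tue 2252:Sun✓ …(6 more)… 2280:Sun✓ 2284:Fri 2288:Wed 2292:Mon 2296:Sat 2304:Mon 2308:Sat 2312:Thu 2316:Tue 2320:Sun✓ 2324:Fri 2328:Wed 2332:Mon
Sunday: 2224, 2252, 2280, 2320 → 4.

4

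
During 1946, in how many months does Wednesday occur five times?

A month of length L has five Wednesdays iff its first Wednesday is on day ≤ L−28 (so day 1–3 in a 31-day month, 1–2 in a 30-day month, day 1 in a leap February).
Checking each month of 1946: Jan starts Tue (31d) ✓; Feb starts Fri (28d); Mar starts Fri (31d); Apr starts Mon (30d); May starts Wed (31d) ✓; Jun starts Sat (30d); Jul starts Mon (31d) ✓; Aug starts Thu (31d); Sep starts Sun (30d); Oct starts Tue (31d) ✓; Nov starts Fri (30d); Dec starts Sun (31d).
Five-Wednesday months: January, May, July, October → 4.

4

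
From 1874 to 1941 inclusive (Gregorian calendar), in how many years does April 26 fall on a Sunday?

Track April 26's weekday year by year (advancing +1, or +2 across a Feb 29):
  1874: Sun ✓  1875: Mon (+1)  1876: Wed (+2)  1877: Thu (+1)  1878: Fri (+1)
  1879: Sat (+1)  1880: Mon (+2)  1881: Tue (+1)  1882: Wed (+1)  1883: Thu (+1)
  1884: Sat (+2)  1885: Sun (+1) ✓  1886: Mon (+1)  1887: Tue (+1)  … (40 more years) …
  1928: Thu (+2)  1929: Fri (+1)  1930: Sat (+1)  1931: Sun (+1) ✓  1932: Tue (+2)
  1933: Wed (+1)  1934: Thu (+1)  1935: Fri (+1)  1936: Sun (+2) ✓  1937: Mon (+1)
  1938: Tue (+1)  1939: Wed (+1)  1940: Fri (+2)  1941: Sat (+1)
Sunday years: 1874, 1885, 1891, 1896, 1903, 1908, 1914, 1925, 1931, 1936 — 10 in total.

10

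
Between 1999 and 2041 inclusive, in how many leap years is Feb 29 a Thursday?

Leap years in 1999–2041: 11 of them.
Feb 29 weekday advances by 5 (mod 7) from one leap year to the next four years later (or differs when a century non-leap intervenes).
Leap-day weekdays: 2000:Tue 2004:Sun 2008:Fri 2012:Wed 2016:Mon 2020:Sat 2024:Thu✓ 2028:Tue 2032:Sun 2036:Fri 2040:Wed
Thursday: 2024 → 1.

1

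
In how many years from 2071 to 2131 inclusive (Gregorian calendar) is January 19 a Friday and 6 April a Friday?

Check each year's weekday for January 19 and 6 April:
  2071: Mon/Mon  2072: Tue/Wed  2073: Thu/Thu  2074: Fri/Fri ✓  2075: Sat/Sat  2076: Sun/Mon  2077: Tue/Tue  2078: Wed/Wed  2079: Thu/Thu  2080: Fri/Sat  2081: Sun/Sun  2082: Mon/Mon  2083: Tue/Tue  2084: Wed/Thu  …(33 more)…  2118: Wed/Wed  2119: Thu/Thu  2120: Fri/Sat  2121: Sun/Sun  2122: Mon/Mon  2123: Tue/Tue  2124: Wed/Thu  2125: Fri/Fri ✓  2126: Sat/Sat  2127: Sun/Sun  2128: Mon/Tue  2129: Wed/Wed  2130: Thu/Thu  2131: Fri/Fri ✓
Both conditions hold in: 2074, 2085, 2091, 2103, 2114, 2125, 2131 — 7.

7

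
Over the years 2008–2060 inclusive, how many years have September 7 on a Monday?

Track September 7's weekday year by year (advancing +1, or +2 across a Feb 29):
  2008: Sun  2009: Mon (+1) ✓  2010: Tue (+1)  2011: Wed (+1)  2012: Fri (+2)
  2013: Sat (+1)  2014: Sun (+1)  2015: Mon (+1) ✓  2016: Wed (+2)  2017: Thu (+1)
  2018: Fri (+1)  2019: Sat (+1)  2020: Mon (+2) ✓  2021: Tue (+1)  … (25 more years) …
  2047: Sat (+1)  2048: Mon (+2) ✓  2049: Tue (+1)  2050: Wed (+1)  2051: Thu (+1)
  2052: Sat (+2)  2053: Sun (+1)  2054: Mon (+1) ✓  2055: Tue (+1)  2056: Thu (+2)
  2057: Fri (+1)  2058: Sat (+1)  2059: Sun (+1)  2060: Tue (+2)
Monday years: 2009, 2015, 2020, 2026, 2037, 2043, 2048, 2054 — 8 in total.

8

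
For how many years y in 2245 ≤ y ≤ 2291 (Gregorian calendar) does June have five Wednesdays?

June has 30 days; it has five Wednesdays when Wednesday falls among the first (month-length − 28) days — i.e. when June 1 is one of Wednesday/Tuesday.
June 1 by year: 2245:Sun 2246:Mon 2247:Tue✓ 2248:Thu 2249:Fri 2250:Sat 2251:Sun 2252:Tue✓ 2253:Wed✓ 2254:Thu 2255:Fri 2256:Sun 2257:Mon 2258:Tue✓ 2259:Wed✓ …(17 more)… 2277:Fri 2278:Sat 2279:Sun 2280:Tue✓ 2281:Wed✓ 2282:Thu 2283:Fri 2284:Sun 2285:Mon 2286:Tue✓ 2287:Wed✓ 2288:Fri 2289:Sat 2290:Sun 2291:Mon
Years with five Wednesdays: 2247, 2252, 2253, 2258, 2259, 2264, 2269, 2270, 2275, 2280, 2281, 2286, 2287 → 13.

13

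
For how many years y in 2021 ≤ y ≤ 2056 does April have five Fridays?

April has 30 days; it has five Fridays when Friday falls among the first (month-length − 28) days — i.e. when April 1 is one of Friday/Thursday.
April 1 by year: 2021:Thu✓ 2022:Fri✓ 2023:Sat 2024:Mon 2025:Tue 2026:Wed 2027:Thu✓ 2028:Sat 2029:Sun 2030:Mon 2031:Tue 2032:Thu✓ 2033:Fri✓ 2034:Sat 2035:Sun …(6 more)… 2042:Tue 2043:Wed 2044:Fri✓ 2045:Sat 2046:Sun 2047:Mon 2048:Wed 2049:Thu✓ 2050:Fri✓ 2051:Sat 2052:Mon 2053:Tue 2054:Wed 2055:Thu✓ 2056:Sat
Years with five Fridays: 2021, 2022, 2027, 2032, 2033, 2038, 2039, 2044, 2049, 2050, 2055 → 11.

11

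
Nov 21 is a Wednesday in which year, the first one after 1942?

From one year to the next, a fixed date's weekday advances by 1, or by 2 when a Feb 29 lies between the two dates.
1942: November 21 is Saturday.
1943: Sunday (+1)
1944: Tuesday (+2)
1945: Wednesday (+1)
Nov 21 falls on a Wednesday in 1945.

1945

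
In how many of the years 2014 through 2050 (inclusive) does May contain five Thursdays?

15

May has 31 days; it has five Thursdays when Thursday falls among the first (month-length − 28) days — i.e. when May 1 is one of Thursday/Wednesday/Tuesday.
May 1 by year: 2014:Thu✓ 2015:Fri 2016:Sun 2017:Mon 2018:Tue✓ 2019:Wed✓ 2020:Fri 2021:Sat 2022:Sun 2023:Mon 2024:Wed✓ 2025:Thu✓ 2026:Fri 2027:Sat 2028:Mon …(7 more)… 2036:Thu✓ 2037:Fri 2038:Sat 2039:Sun 2040:Tue✓ 2041:Wed✓ 2042:Thu✓ 2043:Fri 2044:Sun 2045:Mon 2046:Tue✓ 2047:Wed✓ 2048:Fri 2049:Sat 2050:Sun
Years with five Thursdays: 2014, 2018, 2019, 2024, 2025, 2029, 2030, 2031, 2035, 2036, 2040, 2041, 2042, 2046, 2047 → 15.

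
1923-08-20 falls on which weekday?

January 1, 1923 is a Monday.
August 20 is day 232 of the year, i.e. 231 days after Jan 1.
231 mod 7 = 0, so advance 0 weekdays from Monday: Monday.

Monday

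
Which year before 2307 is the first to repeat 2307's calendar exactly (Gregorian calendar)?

2301

Two years share a calendar iff Jan 1 falls on the same weekday and both are leap or both are common. 2307: Jan 1 is Tuesday, common year.
2306: Jan 1 Monday, common
2305: Jan 1 Sunday, common
2304: Jan 1 Friday, leap
2303: Jan 1 Thursday, common
2302: Jan 1 Wednesday, common
2301: Jan 1 Tuesday, common
2301 matches on both conditions.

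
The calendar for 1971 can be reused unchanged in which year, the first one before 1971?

Two years share a calendar iff Jan 1 falls on the same weekday and both are leap or both are common. 1971: Jan 1 is Friday, common year.
1970: Jan 1 Thursday, common
1969: Jan 1 Wednesday, common
1968: Jan 1 Monday, leap
1967: Jan 1 Sunday, common
1966: Jan 1 Saturday, common
1965: Jan 1 Friday, common
1965 matches on both conditions.

1965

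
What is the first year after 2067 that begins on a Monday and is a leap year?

2080

Jan 1 advances by 2 weekdays after a leap year and by 1 after a common year.
2067: Jan 1 is Saturday.
2068: Sunday (leap)
2069: Tuesday
2070: Wednesday
2071: Thursday
2072: Friday (leap)
2073: Sunday
2074: Monday
2075: Tuesday
2076: Wednesday (leap)
2077: Friday
2078: Saturday
2079: Sunday
2080: Monday (leap)
2080 begins on a Monday and is a leap year.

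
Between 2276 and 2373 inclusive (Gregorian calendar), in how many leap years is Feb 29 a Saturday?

Leap years in 2276–2373: 24 of them.
Feb 29 weekday advances by 5 (mod 7) from one leap year to the next four years later (or differs when a century non-leap intervenes).
Leap-day weekdays: 2276:Tue 2280:Sun 2284:Fri 2288:Wed 2292:Mon 2296:Sat✓ 2304:Mon 2308:Sat✓ 2312:Thu 2316:Tue 2320:Sun 2324:Fri 2328:Wed 2332:Mon 2336:Sat✓ 2340:Thu 2344:Tue 2348:Sun 2352:Fri 2356:Wed 2360:Mon 2364:Sat✓ 2368:Thu 2372:Tue
Saturday: 2296, 2308, 2336, 2364 → 4.

4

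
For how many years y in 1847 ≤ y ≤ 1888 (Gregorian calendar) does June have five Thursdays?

June has 30 days; it has five Thursdays when Thursday falls among the first (month-length − 28) days — i.e. when June 1 is one of Thursday/Wednesday.
June 1 by year: 1847:Tue 1848:Thu✓ 1849:Fri 1850:Sat 1851:Sun 1852:Tue 1853:Wed✓ 1854:Thu✓ 1855:Fri 1856:Sun 1857:Mon 1858:Tue 1859:Wed✓ 1860:Fri 1861:Sat …(12 more)… 1874:Mon 1875:Tue 1876:Thu✓ 1877:Fri 1878:Sat 1879:Sun 1880:Tue 1881:Wed✓ 1882:Thu✓ 1883:Fri 1884:Sun 1885:Mon 1886:Tue 1887:Wed✓ 1888:Fri
Years with five Thursdays: 1848, 1853, 1854, 1859, 1864, 1865, 1870, 1871, 1876, 1881, 1882, 1887 → 12.

12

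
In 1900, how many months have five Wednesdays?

4

A month of length L has five Wednesdays iff its first Wednesday is on day ≤ L−28 (so day 1–3 in a 31-day month, 1–2 in a 30-day month, day 1 in a leap February).
Checking each month of 1900: Jan starts Mon (31d) ✓; Feb starts Thu (28d); Mar starts Thu (31d); Apr starts Sun (30d); May starts Tue (31d) ✓; Jun starts Fri (30d); Jul starts Sun (31d); Aug starts Wed (31d) ✓; Sep starts Sat (30d); Oct starts Mon (31d) ✓; Nov starts Thu (30d); Dec starts Sat (31d).
Five-Wednesday months: January, May, August, October → 4.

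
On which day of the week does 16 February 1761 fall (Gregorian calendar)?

Monday

January 1, 1761 is a Thursday.
February 16 is day 47 of the year, i.e. 46 days after Jan 1.
46 mod 7 = 4, so advance 4 weekdays from Thursday: Monday.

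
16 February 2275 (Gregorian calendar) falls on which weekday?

Tuesday

January 1, 2275 is a Friday.
February 16 is day 47 of the year, i.e. 46 days after Jan 1.
46 mod 7 = 4, so advance 4 weekdays from Friday: Tuesday.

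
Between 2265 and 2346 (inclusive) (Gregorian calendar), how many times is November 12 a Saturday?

11

Track November 12's weekday year by year (advancing +1, or +2 across a Feb 29):
  2265: Sun  2266: Mon (+1)  2267: Tue (+1)  2268: Thu (+2)  2269: Fri (+1)
  2270: Sat (+1) ✓  2271: Sun (+1)  2272: Tue (+2)  2273: Wed (+1)  2274: Thu (+1)
  2275: Fri (+1)  2276: Sun (+2)  2277: Mon (+1)  2278: Tue (+1)  … (54 more years) …
  2333: Sun (+1)  2334: Mon (+1)  2335: Tue (+1)  2336: Thu (+2)  2337: Fri (+1)
  2338: Sat (+1) ✓  2339: Sun (+1)  2340: Tue (+2)  2341: Wed (+1)  2342: Thu (+1)
  2343: Fri (+1)  2344: Sun (+2)  2345: Mon (+1)  2346: Tue (+1)
Saturday years: 2270, 2281, 2287, 2292, 2298, 2304, 2310, 2321, 2327, 2332, 2338 — 11 in total.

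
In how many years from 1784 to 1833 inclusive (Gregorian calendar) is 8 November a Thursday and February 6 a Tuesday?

5

Check each year's weekday for 8 November and February 6:
  1784: Mon/Fri  1785: Tue/Sun  1786: Wed/Mon  1787: Thu/Tue ✓  1788: Sat/Wed  1789: Sun/Fri  1790: Mon/Sat  1791: Tue/Sun  1792: Thu/Mon  1793: Fri/Wed  1794: Sat/Thu  1795: Sun/Fri  1796: Tue/Sat  1797: Wed/Mon  …(22 more)…  1820: Wed/Sun  1821: Thu/Tue ✓  1822: Fri/Wed  1823: Sat/Thu  1824: Mon/Fri  1825: Tue/Sun  1826: Wed/Mon  1827: Thu/Tue ✓  1828: Sat/Wed  1829: Sun/Fri  1830: Mon/Sat  1831: Tue/Sun  1832: Thu/Mon  1833: Fri/Wed
Both conditions hold in: 1787, 1798, 1810, 1821, 1827 — 5.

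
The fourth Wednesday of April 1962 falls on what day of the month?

25

April 1, 1962 is a Sunday, so the first Wednesday is the 4th.
The fourth Wednesday is 4 + 21 = 25.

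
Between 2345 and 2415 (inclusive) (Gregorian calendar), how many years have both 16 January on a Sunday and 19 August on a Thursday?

Check each year's weekday for 16 January and 19 August:
  2345: Tue/Sun  2346: Wed/Mon  2347: Thu/Tue  2348: Fri/Thu  2349: Sun/Fri  2350: Mon/Sat  2351: Tue/Sun  2352: Wed/Tue  2353: Fri/Wed  2354: Sat/Thu  2355: Sun/Fri  2356: Mon/Sun  2357: Wed/Mon  2358: Thu/Tue  …(43 more)…  2402: Wed/Mon  2403: Thu/Tue  2404: Fri/Thu  2405: Sun/Fri  2406: Mon/Sat  2407: Tue/Sun  2408: Wed/Tue  2409: Fri/Wed  2410: Sat/Thu  2411: Sun/Fri  2412: Mon/Sun  2413: Wed/Mon  2414: Thu/Tue  2415: Fri/Wed
Both conditions hold in: no year — 0.

0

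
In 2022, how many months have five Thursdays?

A month of length L has five Thursdays iff its first Thursday is on day ≤ L−28 (so day 1–3 in a 31-day month, 1–2 in a 30-day month, day 1 in a leap February).
Checking each month of 2022: Jan starts Sat (31d); Feb starts Tue (28d); Mar starts Tue (31d) ✓; Apr starts Fri (30d); May starts Sun (31d); Jun starts Wed (30d) ✓; Jul starts Fri (31d); Aug starts Mon (31d); Sep starts Thu (30d) ✓; Oct starts Sat (31d); Nov starts Tue (30d); Dec starts Thu (31d) ✓.
Five-Thursday months: March, June, September, December → 4.

4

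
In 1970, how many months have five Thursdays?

5

A month of length L has five Thursdays iff its first Thursday is on day ≤ L−28 (so day 1–3 in a 31-day month, 1–2 in a 30-day month, day 1 in a leap February).
Checking each month of 1970: Jan starts Thu (31d) ✓; Feb starts Sun (28d); Mar starts Sun (31d); Apr starts Wed (30d) ✓; May starts Fri (31d); Jun starts Mon (30d); Jul starts Wed (31d) ✓; Aug starts Sat (31d); Sep starts Tue (30d); Oct starts Thu (31d) ✓; Nov starts Sun (30d); Dec starts Tue (31d) ✓.
Five-Thursday months: January, April, July, October, December → 5.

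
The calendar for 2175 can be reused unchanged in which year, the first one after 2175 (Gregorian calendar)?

Two years share a calendar iff Jan 1 falls on the same weekday and both are leap or both are common. 2175: Jan 1 is Sunday, common year.
2176: Jan 1 Monday, leap
2177: Jan 1 Wednesday, common
2178: Jan 1 Thursday, common
2179: Jan 1 Friday, common
2180: Jan 1 Saturday, leap
2181: Jan 1 Monday, common
2182: Jan 1 Tuesday, common
2183: Jan 1 Wednesday, common
2184: Jan 1 Thursday, leap
2185: Jan 1 Saturday, common
2186: Jan 1 Sunday, common
2186 matches on both conditions.

2186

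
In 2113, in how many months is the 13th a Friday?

Check the 13th of each month of 2113: Jan 13: Fri, Feb 13: Mon, Mar 13: Mon, Apr 13: Thu, May 13: Sat, Jun 13: Tue, Jul 13: Thu, Aug 13: Sun, Sep 13: Wed, Oct 13: Fri, Nov 13: Mon, Dec 13: Wed.
Friday occurs in January, October — 2 months.

2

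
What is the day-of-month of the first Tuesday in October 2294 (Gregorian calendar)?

October 1, 2294 is a Monday, so the first Tuesday is the 2nd.
The first Tuesday is 2 + 0 = 2.

2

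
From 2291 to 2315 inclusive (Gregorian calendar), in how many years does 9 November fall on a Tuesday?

Track 9 November's weekday year by year (advancing +1, or +2 across a Feb 29):
  2291: Mon  2292: Wed (+2)  2293: Thu (+1)  2294: Fri (+1)  2295: Sat (+1)
  2296: Mon (+2)  2297: Tue (+1) ✓  2298: Wed (+1)  2299: Thu (+1)  2300: Fri (+1)
  2301: Sat (+1)  2302: Sun (+1)  2303: Mon (+1)  2304: Wed (+2)  2305: Thu (+1)
  2306: Fri (+1)  2307: Sat (+1)  2308: Mon (+2)  2309: Tue (+1) ✓  2310: Wed (+1)
  2311: Thu (+1)  2312: Sat (+2)  2313: Sun (+1)  2314: Mon (+1)  2315: Tue (+1) ✓
Tuesday years: 2297, 2309, 2315 — 3 in total.

3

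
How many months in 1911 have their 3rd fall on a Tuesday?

Check the 3rd of each month of 1911: Jan 3: Tue, Feb 3: Fri, Mar 3: Fri, Apr 3: Mon, May 3: Wed, Jun 3: Sat, Jul 3: Mon, Aug 3: Thu, Sep 3: Sun, Oct 3: Tue, Nov 3: Fri, Dec 3: Sun.
Tuesday occurs in January, October — 2 months.

2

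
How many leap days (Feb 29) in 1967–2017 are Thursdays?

Leap years in 1967–2017: 13 of them.
Feb 29 weekday advances by 5 (mod 7) from one leap year to the next four years later (or differs when a century non-leap intervenes).
Leap-day weekdays: 1968:Thu✓ 1972:Tue 1976:Sun 1980:Fri 1984:Wed 1988:Mon 1992:Sat 1996:Thu✓ 2000:Tue 2004:Sun 2008:Fri 2012:Wed 2016:Mon
Thursday: 1968, 1996 → 2.

2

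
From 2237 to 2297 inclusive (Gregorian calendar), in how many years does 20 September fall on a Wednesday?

Track 20 September's weekday year by year (advancing +1, or +2 across a Feb 29):
  2237: Wed ✓  2238: Thu (+1)  2239: Fri (+1)  2240: Sun (+2)  2241: Mon (+1)
  2242: Tue (+1)  2243: Wed (+1) ✓  2244: Fri (+2)  2245: Sat (+1)  2246: Sun (+1)
  2247: Mon (+1)  2248: Wed (+2) ✓  2249: Thu (+1)  2250: Fri (+1)  … (33 more years) …
  2284: Sat (+2)  2285: Sun (+1)  2286: Mon (+1)  2287: Tue (+1)  2288: Thu (+2)
  2289: Fri (+1)  2290: Sat (+1)  2291: Sun (+1)  2292: Tue (+2)  2293: Wed (+1) ✓
  2294: Thu (+1)  2295: Fri (+1)  2296: Sun (+2)  2297: Mon (+1)
Wednesday years: 2237, 2243, 2248, 2254, 2265, 2271, 2276, 2282, 2293 — 9 in total.

9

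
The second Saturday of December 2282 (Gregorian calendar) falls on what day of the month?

December 1, 2282 is a Friday, so the first Saturday is the 2nd.
The second Saturday is 2 + 7 = 9.

9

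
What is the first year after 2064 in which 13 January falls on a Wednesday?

From one year to the next, a fixed date's weekday advances by 1, or by 2 when a Feb 29 lies between the two dates.
2064: January 13 is Sunday.
2065: Tuesday (+2)
2066: Wednesday (+1)
13 January falls on a Wednesday in 2066.

2066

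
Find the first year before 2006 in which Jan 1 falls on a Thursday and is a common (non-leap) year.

1998

Jan 1 advances by 2 weekdays after a leap year and by 1 after a common year.
2006: Jan 1 is Sunday.
2005: Saturday
2004: Thursday (leap)
2003: Wednesday
2002: Tuesday
2001: Monday
2000: Saturday (leap)
1999: Friday
1998: Thursday
1998 begins on a Thursday and is a common year.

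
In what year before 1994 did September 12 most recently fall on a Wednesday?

1990

From one year to the next, a fixed date's weekday advances by 1, or by 2 when a Feb 29 lies between the two dates.
1994: September 12 is Monday.
1993: Sunday (−1)
1992: Saturday (−1)
1991: Thursday (−2)
1990: Wednesday (−1)
September 12 falls on a Wednesday in 1990.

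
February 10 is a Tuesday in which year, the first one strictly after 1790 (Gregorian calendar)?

From one year to the next, a fixed date's weekday advances by 1, or by 2 when a Feb 29 lies between the two dates.
1790: February 10 is Wednesday.
1791: Thursday (+1)
1792: Friday (+1)
1793: Sunday (+2)
1794: Monday (+1)
1795: Tuesday (+1)
February 10 falls on a Tuesday in 1795.

1795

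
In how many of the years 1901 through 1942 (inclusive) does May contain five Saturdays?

May has 31 days; it has five Saturdays when Saturday falls among the first (month-length − 28) days — i.e. when May 1 is one of Saturday/Friday/Thursday.
May 1 by year: 1901:Wed 1902:Thu✓ 1903:Fri✓ 1904:Sun 1905:Mon 1906:Tue 1907:Wed 1908:Fri✓ 1909:Sat✓ 1910:Sun 1911:Mon 1912:Wed 1913:Thu✓ 1914:Fri✓ 1915:Sat✓ …(12 more)… 1928:Tue 1929:Wed 1930:Thu✓ 1931:Fri✓ 1932:Sun 1933:Mon 1934:Tue 1935:Wed 1936:Fri✓ 1937:Sat✓ 1938:Sun 1939:Mon 1940:Wed 1941:Thu✓ 1942:Fri✓
Years with five Saturdays: 1902, 1903, 1908, 1909, 1913, 1914, 1915, 1919, 1920, 1924, 1925, 1926, 1930, 1931, 1936, 1937, 1941, 1942 → 18.

18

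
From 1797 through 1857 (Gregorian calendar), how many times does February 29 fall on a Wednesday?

2

Leap years in 1797–1857: 14 of them.
Feb 29 weekday advances by 5 (mod 7) from one leap year to the next four years later (or differs when a century non-leap intervenes).
Leap-day weekdays: 1804:Wed✓ 1808:Mon 1812:Sat 1816:Thu 1820:Tue 1824:Sun 1828:Fri 1832:Wed✓ 1836:Mon 1840:Sat 1844:Thu 1848:Tue 1852:Sun 1856:Fri
Wednesday: 1804, 1832 → 2.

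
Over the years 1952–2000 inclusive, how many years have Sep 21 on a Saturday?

Track Sep 21's weekday year by year (advancing +1, or +2 across a Feb 29):
  1952: Sun  1953: Mon (+1)  1954: Tue (+1)  1955: Wed (+1)  1956: Fri (+2)
  1957: Sat (+1) ✓  1958: Sun (+1)  1959: Mon (+1)  1960: Wed (+2)  1961: Thu (+1)
  1962: Fri (+1)  1963: Sat (+1) ✓  1964: Mon (+2)  1965: Tue (+1)  … (21 more years) …
  1987: Mon (+1)  1988: Wed (+2)  1989: Thu (+1)  1990: Fri (+1)  1991: Sat (+1) ✓
  1992: Mon (+2)  1993: Tue (+1)  1994: Wed (+1)  1995: Thu (+1)  1996: Sat (+2) ✓
  1997: Sun (+1)  1998: Mon (+1)  1999: Tue (+1)  2000: Thu (+2)
Saturday years: 1957, 1963, 1968, 1974, 1985, 1991, 1996 — 7 in total.

7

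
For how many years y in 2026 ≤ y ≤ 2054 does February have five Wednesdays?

February has 28 days (29 in leap years); it has five Wednesdays when Wednesday falls among the first (month-length − 28) days — i.e. when February 1 is Wednesday in a leap year (never in a common year).
February 1 by year: 2026:Sun 2027:Mon 2028:Tue 2029:Thu 2030:Fri 2031:Sat 2032:Sun 2033:Tue 2034:Wed 2035:Thu 2036:Fri 2037:Sun 2038:Mon 2039:Tue 2040:Wed✓ 2041:Fri 2042:Sat 2043:Sun 2044:Mon 2045:Wed 2046:Thu 2047:Fri 2048:Sat 2049:Mon 2050:Tue 2051:Wed 2052:Thu 2053:Sat 2054:Sun
Years with five Wednesdays: 2040 → 1.

1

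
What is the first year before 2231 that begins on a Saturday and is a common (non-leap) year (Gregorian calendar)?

Jan 1 advances by 2 weekdays after a leap year and by 1 after a common year.
2231: Jan 1 is Saturday.
2230: Friday
2229: Thursday
2228: Tuesday (leap)
2227: Monday
2226: Sunday
2225: Saturday
2225 begins on a Saturday and is a common year.

2225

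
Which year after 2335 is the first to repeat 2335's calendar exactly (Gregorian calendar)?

2346

Two years share a calendar iff Jan 1 falls on the same weekday and both are leap or both are common. 2335: Jan 1 is Tuesday, common year.
2336: Jan 1 Wednesday, leap
2337: Jan 1 Friday, common
2338: Jan 1 Saturday, common
2339: Jan 1 Sunday, common
2340: Jan 1 Monday, leap
2341: Jan 1 Wednesday, common
2342: Jan 1 Thursday, common
2343: Jan 1 Friday, common
2344: Jan 1 Saturday, leap
2345: Jan 1 Monday, common
2346: Jan 1 Tuesday, common
2346 matches on both conditions.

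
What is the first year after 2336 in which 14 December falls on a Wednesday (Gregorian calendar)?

2338

From one year to the next, a fixed date's weekday advances by 1, or by 2 when a Feb 29 lies between the two dates.
2336: December 14 is Monday.
2337: Tuesday (+1)
2338: Wednesday (+1)
14 December falls on a Wednesday in 2338.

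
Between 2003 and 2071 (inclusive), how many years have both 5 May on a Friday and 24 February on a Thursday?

2

Check each year's weekday for 5 May and 24 February:
  2003: Mon/Mon  2004: Wed/Tue  2005: Thu/Thu  2006: Fri/Fri  2007: Sat/Sat  2008: Mon/Sun  2009: Tue/Tue  2010: Wed/Wed  2011: Thu/Thu  2012: Sat/Fri  2013: Sun/Sun  2014: Mon/Mon  2015: Tue/Tue  2016: Thu/Wed  …(41 more)…  2058: Sun/Sun  2059: Mon/Mon  2060: Wed/Tue  2061: Thu/Thu  2062: Fri/Fri  2063: Sat/Sat  2064: Mon/Sun  2065: Tue/Tue  2066: Wed/Wed  2067: Thu/Thu  2068: Sat/Fri  2069: Sun/Sun  2070: Mon/Mon  2071: Tue/Tue
Both conditions hold in: 2028, 2056 — 2.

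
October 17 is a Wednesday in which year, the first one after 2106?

From one year to the next, a fixed date's weekday advances by 1, or by 2 when a Feb 29 lies between the two dates.
2106: October 17 is Sunday.
2107: Monday (+1)
2108: Wednesday (+2)
October 17 falls on a Wednesday in 2108.

2108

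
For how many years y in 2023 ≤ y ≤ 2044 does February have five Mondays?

1

February has 28 days (29 in leap years); it has five Mondays when Monday falls among the first (month-length − 28) days — i.e. when February 1 is Monday in a leap year (never in a common year).
February 1 by year: 2023:Wed 2024:Thu 2025:Sat 2026:Sun 2027:Mon 2028:Tue 2029:Thu 2030:Fri 2031:Sat 2032:Sun 2033:Tue 2034:Wed 2035:Thu 2036:Fri 2037:Sun 2038:Mon 2039:Tue 2040:Wed 2041:Fri 2042:Sat 2043:Sun 2044:Mon✓
Years with five Mondays: 2044 → 1.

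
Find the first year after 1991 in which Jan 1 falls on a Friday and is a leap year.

2016

Jan 1 advances by 2 weekdays after a leap year and by 1 after a common year.
1991: Jan 1 is Tuesday.
1992: Wednesday (leap)
1993: Friday
1994: Saturday
1995: Sunday
1996: Monday (leap)
1997: Wednesday
1998: Thursday
1999: Friday
2000: Saturday (leap)
2001: Monday
2002: Tuesday
2003: Wednesday
2004: Thursday (leap)
2005: Saturday
2006: Sunday
2007: Monday
2008: Tuesday (leap)
2009: Thursday
2010: Friday
2011: Saturday
2012: Sunday (leap)
2013: Tuesday
2014: Wednesday
2015: Thursday
2016: Friday (leap)
2016 begins on a Friday and is a leap year.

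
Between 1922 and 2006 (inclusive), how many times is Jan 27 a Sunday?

Track Jan 27's weekday year by year (advancing +1, or +2 across a Feb 29):
  1922: Fri  1923: Sat (+1)  1924: Sun (+1) ✓  1925: Tue (+2)  1926: Wed (+1)
  1927: Thu (+1)  1928: Fri (+1)  1929: Sun (+2) ✓  1930: Mon (+1)  1931: Tue (+1)
  1932: Wed (+1)  1933: Fri (+2)  1934: Sat (+1)  1935: Sun (+1) ✓  … (57 more years) …
  1993: Wed (+2)  1994: Thu (+1)  1995: Fri (+1)  1996: Sat (+1)  1997: Mon (+2)
  1998: Tue (+1)  1999: Wed (+1)  2000: Thu (+1)  2001: Sat (+2)  2002: Sun (+1) ✓
  2003: Mon (+1)  2004: Tue (+1)  2005: Thu (+2)  2006: Fri (+1)
Sunday years: 1924, 1929, 1935, 1946, 1952, 1957, 1963, 1974, 1980, 1985, 1991, 2002 — 12 in total.

12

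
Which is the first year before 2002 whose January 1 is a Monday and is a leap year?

Jan 1 advances by 2 weekdays after a leap year and by 1 after a common year.
2002: Jan 1 is Tuesday.
2001: Monday
2000: Saturday (leap)
1999: Friday
1998: Thursday
1997: Wednesday
1996: Monday (leap)
1996 begins on a Monday and is a leap year.

1996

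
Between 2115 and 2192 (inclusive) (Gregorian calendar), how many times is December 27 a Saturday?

11

Track December 27's weekday year by year (advancing +1, or +2 across a Feb 29):
  2115: Fri  2116: Sun (+2)  2117: Mon (+1)  2118: Tue (+1)  2119: Wed (+1)
  2120: Fri (+2)  2121: Sat (+1) ✓  2122: Sun (+1)  2123: Mon (+1)  2124: Wed (+2)
  2125: Thu (+1)  2126: Fri (+1)  2127: Sat (+1) ✓  2128: Mon (+2)  … (50 more years) …
  2179: Mon (+1)  2180: Wed (+2)  2181: Thu (+1)  2182: Fri (+1)  2183: Sat (+1) ✓
  2184: Mon (+2)  2185: Tue (+1)  2186: Wed (+1)  2187: Thu (+1)  2188: Sat (+2) ✓
  2189: Sun (+1)  2190: Mon (+1)  2191: Tue (+1)  2192: Thu (+2)
Saturday years: 2121, 2127, 2132, 2138, 2149, 2155, 2160, 2166, 2177, 2183, 2188 — 11 in total.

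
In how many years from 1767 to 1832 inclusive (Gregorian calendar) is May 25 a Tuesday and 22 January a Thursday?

2

Check each year's weekday for May 25 and 22 January:
  1767: Mon/Thu  1768: Wed/Fri  1769: Thu/Sun  1770: Fri/Mon  1771: Sat/Tue  1772: Mon/Wed  1773: Tue/Fri  1774: Wed/Sat  1775: Thu/Sun  1776: Sat/Mon  1777: Sun/Wed  1778: Mon/Thu  1779: Tue/Fri  1780: Thu/Sat  …(38 more)…  1819: Tue/Fri  1820: Thu/Sat  1821: Fri/Mon  1822: Sat/Tue  1823: Sun/Wed  1824: Tue/Thu ✓  1825: Wed/Sat  1826: Thu/Sun  1827: Fri/Mon  1828: Sun/Tue  1829: Mon/Thu  1830: Tue/Fri  1831: Wed/Sat  1832: Fri/Sun
Both conditions hold in: 1784, 1824 — 2.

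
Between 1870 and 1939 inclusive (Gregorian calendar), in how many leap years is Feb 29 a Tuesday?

Leap years in 1870–1939: 16 of them.
Feb 29 weekday advances by 5 (mod 7) from one leap year to the next four years later (or differs when a century non-leap intervenes).
Leap-day weekdays: 1872:Thu 1876:Tue✓ 1880:Sun 1884:Fri 1888:Wed 1892:Mon 1896:Sat 1904:Mon 1908:Sat 1912:Thu 1916:Tue✓ 1920:Sun 1924:Fri 1928:Wed 1932:Mon 1936:Sat
Tuesday: 1876, 1916 → 2.

2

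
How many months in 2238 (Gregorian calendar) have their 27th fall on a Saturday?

2

Check the 27th of each month of 2238: Jan 27: Sat, Feb 27: Tue, Mar 27: Tue, Apr 27: Fri, May 27: Sun, Jun 27: Wed, Jul 27: Fri, Aug 27: Mon, Sep 27: Thu, Oct 27: Sat, Nov 27: Tue, Dec 27: Thu.
Saturday occurs in January, October — 2 months.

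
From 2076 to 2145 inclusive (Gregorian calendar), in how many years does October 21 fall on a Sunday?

Track October 21's weekday year by year (advancing +1, or +2 across a Feb 29):
  2076: Wed  2077: Thu (+1)  2078: Fri (+1)  2079: Sat (+1)  2080: Mon (+2)
  2081: Tue (+1)  2082: Wed (+1)  2083: Thu (+1)  2084: Sat (+2)  2085: Sun (+1) ✓
  2086: Mon (+1)  2087: Tue (+1)  2088: Thu (+2)  2089: Fri (+1)  … (42 more years) …
  2132: Tue (+2)  2133: Wed (+1)  2134: Thu (+1)  2135: Fri (+1)  2136: Sun (+2) ✓
  2137: Mon (+1)  2138: Tue (+1)  2139: Wed (+1)  2140: Fri (+2)  2141: Sat (+1)
  2142: Sun (+1) ✓  2143: Mon (+1)  2144: Wed (+2)  2145: Thu (+1)
Sunday years: 2085, 2091, 2096, 2103, 2108, 2114, 2125, 2131, 2136, 2142 — 10 in total.

10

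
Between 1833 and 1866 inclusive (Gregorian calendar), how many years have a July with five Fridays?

July has 31 days; it has five Fridays when Friday falls among the first (month-length − 28) days — i.e. when July 1 is one of Friday/Thursday/Wednesday.
July 1 by year: 1833:Mon 1834:Tue 1835:Wed✓ 1836:Fri✓ 1837:Sat 1838:Sun 1839:Mon 1840:Wed✓ 1841:Thu✓ 1842:Fri✓ 1843:Sat 1844:Mon 1845:Tue 1846:Wed✓ 1847:Thu✓ …(4 more)… 1852:Thu✓ 1853:Fri✓ 1854:Sat 1855:Sun 1856:Tue 1857:Wed✓ 1858:Thu✓ 1859:Fri✓ 1860:Sun 1861:Mon 1862:Tue 1863:Wed✓ 1864:Fri✓ 1865:Sat 1866:Sun
Years with five Fridays: 1835, 1836, 1840, 1841, 1842, 1846, 1847, 1852, 1853, 1857, 1858, 1859, 1863, 1864 → 14.

14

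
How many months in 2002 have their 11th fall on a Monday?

Check the 11th of each month of 2002: Jan 11: Fri, Feb 11: Mon, Mar 11: Mon, Apr 11: Thu, May 11: Sat, Jun 11: Tue, Jul 11: Thu, Aug 11: Sun, Sep 11: Wed, Oct 11: Fri, Nov 11: Mon, Dec 11: Wed.
Monday occurs in February, March, November — 3 months.

3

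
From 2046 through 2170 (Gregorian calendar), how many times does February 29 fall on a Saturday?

4

Leap years in 2046–2170: 30 of them.
Feb 29 weekday advances by 5 (mod 7) from one leap year to the next four years later (or differs when a century non-leap intervenes).
Leap-day weekdays: 2048:Sat✓ 2052:Thu 2056:Tue 2060:Sun 2064:Fri 2068:Wed 2072:Mon 2076:Sat✓ 2080:Thu 2084:Tue 2088:Sun 2092:Fri 2096:Wed …(4 more)… 2120:Thu 2124:Tue 2128:Sun 2132:Fri 2136:Wed 2140:Mon 2144:Sat✓ 2148:Thu 2152:Tue 2156:Sun 2160:Fri 2164:Wed 2168:Mon
Saturday: 2048, 2076, 2116, 2144 → 4.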